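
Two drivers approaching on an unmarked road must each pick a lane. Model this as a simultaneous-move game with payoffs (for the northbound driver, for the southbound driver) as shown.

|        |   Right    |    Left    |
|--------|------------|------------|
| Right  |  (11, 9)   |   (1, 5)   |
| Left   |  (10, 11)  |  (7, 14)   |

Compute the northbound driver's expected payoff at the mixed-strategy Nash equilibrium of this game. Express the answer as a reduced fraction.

The southbound driver mixes with probability q on Right, chosen so the northbound driver is indifferent: 11q + 1(1−q) = 10q + 7(1−q) gives q = 6/7.
The northbound driver's expected payoff (from either row, since indifferent) is 11·6/7 + 1·1/7 = 67/7.

67/7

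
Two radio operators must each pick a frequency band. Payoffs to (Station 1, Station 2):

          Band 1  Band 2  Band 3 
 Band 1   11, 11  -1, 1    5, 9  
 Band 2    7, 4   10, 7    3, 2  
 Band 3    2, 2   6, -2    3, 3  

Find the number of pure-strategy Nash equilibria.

Both Band 1: Station 1 gets 11 (best alternative 7); Station 2 gets 11 (best alternative 9). Neither deviates — NE.
Both Band 2: Station 1 gets 10 (best alternative 6); Station 2 gets 7 (best alternative 4). Neither deviates — NE.
Both Band 3 is not a NE: Station 1 would switch to Band 1 (5 > 3).
No other cell survives both best-response checks, so there are 2 pure NE.

2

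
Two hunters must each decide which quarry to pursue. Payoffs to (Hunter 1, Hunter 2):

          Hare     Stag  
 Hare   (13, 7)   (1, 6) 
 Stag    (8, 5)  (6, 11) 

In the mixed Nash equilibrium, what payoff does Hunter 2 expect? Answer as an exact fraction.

47/7

Hunter 1 mixes with probability p on Hare, chosen so Hunter 2 is indifferent: 7p + 5(1−p) = 6p + 11(1−p) gives p = 6/7.
Hunter 2's expected payoff is 7·6/7 + 5·1/7 = 47/7.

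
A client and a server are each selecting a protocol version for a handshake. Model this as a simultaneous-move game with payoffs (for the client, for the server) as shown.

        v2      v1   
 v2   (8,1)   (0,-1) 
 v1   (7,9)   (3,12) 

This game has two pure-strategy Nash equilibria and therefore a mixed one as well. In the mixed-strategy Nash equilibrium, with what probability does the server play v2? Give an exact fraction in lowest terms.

The server's mix q on v2 must make the client indifferent between v2 and v1.
The client's payoff from v2: 8q + 0(1−q). From v1: 7q + 3(1−q).
Set equal: 1q = 3(1−q) → q = 3/4.

3/4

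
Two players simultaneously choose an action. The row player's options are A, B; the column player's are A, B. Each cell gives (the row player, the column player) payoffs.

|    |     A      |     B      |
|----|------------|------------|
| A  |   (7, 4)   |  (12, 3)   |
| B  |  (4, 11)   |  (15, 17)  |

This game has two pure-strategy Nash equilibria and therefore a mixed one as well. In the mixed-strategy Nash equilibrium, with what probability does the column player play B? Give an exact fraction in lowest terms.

The column player's mix q on A must make the row player indifferent between A and B.
The row player's payoff from A: 7q + 12(1−q). From B: 4q + 15(1−q).
Set equal: 3q = 3(1−q) → q = 3/6 = 1/2.
Probability on B is 1 − 1/2 = 1/2.

1/2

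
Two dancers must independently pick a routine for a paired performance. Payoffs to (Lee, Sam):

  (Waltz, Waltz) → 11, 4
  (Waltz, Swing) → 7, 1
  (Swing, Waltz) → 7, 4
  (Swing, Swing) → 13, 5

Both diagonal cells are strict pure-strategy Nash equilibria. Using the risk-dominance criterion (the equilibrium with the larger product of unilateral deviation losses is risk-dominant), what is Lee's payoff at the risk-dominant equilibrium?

11

At both Waltz: Lee loses 11 − 7 = 4 by deviating; Sam loses 4 − 1 = 3. Product = 4·3 = 12.
At both Swing: Lee loses 13 − 7 = 6 by deviating; Sam loses 5 − 4 = 1. Product = 6·1 = 6.
12 > 6, so both Waltz is risk-dominant. Lee's payoff there is 11.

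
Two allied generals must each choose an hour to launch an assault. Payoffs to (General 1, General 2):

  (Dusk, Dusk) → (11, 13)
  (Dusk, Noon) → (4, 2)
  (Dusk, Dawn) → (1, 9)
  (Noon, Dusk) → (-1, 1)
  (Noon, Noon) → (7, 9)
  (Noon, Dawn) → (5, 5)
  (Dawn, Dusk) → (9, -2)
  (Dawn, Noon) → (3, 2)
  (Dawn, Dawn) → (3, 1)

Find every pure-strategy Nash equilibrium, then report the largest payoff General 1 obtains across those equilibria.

11

Both Dusk is a pure NE (General 1: 11 ≥ 9; General 2: 13 ≥ 9). General 1 gets 11.
Both Noon is a pure NE (General 1: 7 ≥ 4; General 2: 9 ≥ 5). General 1 gets 7.
Every other cell has a profitable deviation for at least one player. Highest of {11, 7} is 11.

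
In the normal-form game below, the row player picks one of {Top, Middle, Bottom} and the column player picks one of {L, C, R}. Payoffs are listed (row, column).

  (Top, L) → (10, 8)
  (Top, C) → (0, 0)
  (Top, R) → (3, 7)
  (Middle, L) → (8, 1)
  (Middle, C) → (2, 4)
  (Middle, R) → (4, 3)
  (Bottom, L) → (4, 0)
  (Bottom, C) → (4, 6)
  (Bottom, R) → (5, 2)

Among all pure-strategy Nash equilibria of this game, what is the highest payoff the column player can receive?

(Top, L) is a pure NE (the row player: 10 ≥ 8; the column player: 8 ≥ 7). The column player gets 8.
(Bottom, C) is a pure NE (the row player: 4 ≥ 2; the column player: 6 ≥ 2). The column player gets 6.
Every other cell has a profitable deviation for at least one player. Highest of {8, 6} is 8.

8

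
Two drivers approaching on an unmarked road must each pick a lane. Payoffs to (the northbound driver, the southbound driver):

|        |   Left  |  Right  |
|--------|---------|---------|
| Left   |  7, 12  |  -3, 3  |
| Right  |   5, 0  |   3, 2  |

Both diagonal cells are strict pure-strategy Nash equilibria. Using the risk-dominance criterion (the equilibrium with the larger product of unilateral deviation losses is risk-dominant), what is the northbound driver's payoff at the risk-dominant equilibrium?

7

At both Left: the northbound driver loses 7 − 5 = 2 by deviating; the southbound driver loses 12 − 3 = 9. Product = 2·9 = 18.
At both Right: the northbound driver loses 3 − (-3) = 6 by deviating; the southbound driver loses 2 − 0 = 2. Product = 6·2 = 12.
18 > 12, so both Left is risk-dominant. The northbound driver's payoff there is 7.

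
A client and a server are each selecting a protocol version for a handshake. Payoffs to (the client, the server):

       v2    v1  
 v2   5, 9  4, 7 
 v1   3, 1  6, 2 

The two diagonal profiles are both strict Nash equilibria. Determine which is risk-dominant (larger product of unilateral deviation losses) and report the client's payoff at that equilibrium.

5

At both v2: the client loses 5 − 3 = 2 by deviating; the server loses 9 − 7 = 2. Product = 2·2 = 4.
At both v1: the client loses 6 − 4 = 2 by deviating; the server loses 2 − 1 = 1. Product = 2·1 = 2.
4 > 2, so both v2 is risk-dominant. The client's payoff there is 5.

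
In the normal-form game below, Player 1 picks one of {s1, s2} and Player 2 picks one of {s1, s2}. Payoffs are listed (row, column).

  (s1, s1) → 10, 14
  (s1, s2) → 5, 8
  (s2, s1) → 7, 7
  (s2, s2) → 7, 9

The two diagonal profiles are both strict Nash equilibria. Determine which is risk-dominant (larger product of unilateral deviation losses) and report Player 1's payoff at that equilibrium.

At both s1: Player 1 loses 10 − 7 = 3 by deviating; Player 2 loses 14 − 8 = 6. Product = 3·6 = 18.
At both s2: Player 1 loses 7 − 5 = 2 by deviating; Player 2 loses 9 − 7 = 2. Product = 2·2 = 4.
18 > 4, so both s1 is risk-dominant. Player 1's payoff there is 10.

10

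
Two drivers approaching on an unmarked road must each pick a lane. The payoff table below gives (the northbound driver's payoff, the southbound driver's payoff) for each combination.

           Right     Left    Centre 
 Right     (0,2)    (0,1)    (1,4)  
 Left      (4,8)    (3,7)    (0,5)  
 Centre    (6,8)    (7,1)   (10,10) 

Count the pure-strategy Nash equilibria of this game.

1

Both Centre: the northbound driver gets 10 (best alternative 1); the southbound driver gets 10 (best alternative 8). Neither deviates — NE.
Both Right is not a NE: the northbound driver would switch to Centre (6 > 0).
No other cell survives both best-response checks, so there is 1 pure NE.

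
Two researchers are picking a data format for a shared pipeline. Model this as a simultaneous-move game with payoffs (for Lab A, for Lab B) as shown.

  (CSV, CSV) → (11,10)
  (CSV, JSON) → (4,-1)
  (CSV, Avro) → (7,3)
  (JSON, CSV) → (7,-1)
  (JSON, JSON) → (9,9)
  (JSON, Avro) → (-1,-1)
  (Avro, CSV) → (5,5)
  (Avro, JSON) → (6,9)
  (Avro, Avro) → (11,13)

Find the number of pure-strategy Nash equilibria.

3

Both CSV: Lab A gets 11 (best alternative 7); Lab B gets 10 (best alternative 3). Neither deviates — NE.
Both JSON: Lab A gets 9 (best alternative 6); Lab B gets 9 (best alternative -1). Neither deviates — NE.
Both Avro: Lab A gets 11 (best alternative 7); Lab B gets 13 (best alternative 9). Neither deviates — NE.
(JSON, CSV) is not a NE: Lab A would switch to CSV (11 > 7).
No other cell survives both best-response checks, so there are 3 pure NE.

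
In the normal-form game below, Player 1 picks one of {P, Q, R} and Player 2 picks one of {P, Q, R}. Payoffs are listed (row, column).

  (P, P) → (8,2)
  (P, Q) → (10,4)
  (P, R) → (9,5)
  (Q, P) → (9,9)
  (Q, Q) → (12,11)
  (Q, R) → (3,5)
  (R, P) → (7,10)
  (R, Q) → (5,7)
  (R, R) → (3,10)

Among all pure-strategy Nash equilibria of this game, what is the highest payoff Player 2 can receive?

(P, R) is a pure NE (Player 1: 9 ≥ 3; Player 2: 5 ≥ 4). Player 2 gets 5.
Both Q is a pure NE (Player 1: 12 ≥ 10; Player 2: 11 ≥ 9). Player 2 gets 11.
Every other cell has a profitable deviation for at least one player. Highest of {5, 11} is 11.

11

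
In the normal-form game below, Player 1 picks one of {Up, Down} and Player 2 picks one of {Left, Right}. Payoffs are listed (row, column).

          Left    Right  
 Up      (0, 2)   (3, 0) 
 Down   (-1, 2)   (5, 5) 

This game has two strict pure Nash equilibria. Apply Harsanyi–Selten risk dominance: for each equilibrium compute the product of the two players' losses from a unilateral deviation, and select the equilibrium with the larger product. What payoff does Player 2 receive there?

5

At (Up, Left): Player 1 loses 0 − (-1) = 1 by deviating; Player 2 loses 2 − 0 = 2. Product = 1·2 = 2.
At (Down, Right): Player 1 loses 5 − 3 = 2 by deviating; Player 2 loses 5 − 2 = 3. Product = 2·3 = 6.
6 > 2, so (Down, Right) is risk-dominant. Player 2's payoff there is 5.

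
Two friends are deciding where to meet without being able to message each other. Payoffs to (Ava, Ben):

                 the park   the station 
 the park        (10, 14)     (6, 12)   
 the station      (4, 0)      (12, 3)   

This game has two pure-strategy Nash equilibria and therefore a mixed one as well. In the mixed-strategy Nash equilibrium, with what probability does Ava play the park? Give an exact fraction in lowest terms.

Ava's mix p on the park must make Ben indifferent between the park and the station.
Ben's payoff from the park: 14p + 0(1−p). From the station: 12p + 3(1−p).
Set equal: 2p = 3(1−p) → p = 3/5.

3/5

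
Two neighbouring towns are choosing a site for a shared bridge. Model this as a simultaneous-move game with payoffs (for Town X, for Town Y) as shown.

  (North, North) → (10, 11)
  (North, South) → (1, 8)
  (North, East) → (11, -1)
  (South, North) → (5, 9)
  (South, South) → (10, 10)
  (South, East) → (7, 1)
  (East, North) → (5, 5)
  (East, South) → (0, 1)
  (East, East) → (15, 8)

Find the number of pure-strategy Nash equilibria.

3

Both North: Town X gets 10 (best alternative 5); Town Y gets 11 (best alternative 8). Neither deviates — NE.
Both South: Town X gets 10 (best alternative 1); Town Y gets 10 (best alternative 9). Neither deviates — NE.
Both East: Town X gets 15 (best alternative 11); Town Y gets 8 (best alternative 5). Neither deviates — NE.
(East, South) is not a NE: Town X would switch to South (10 > 0).
No other cell survives both best-response checks, so there are 3 pure NE.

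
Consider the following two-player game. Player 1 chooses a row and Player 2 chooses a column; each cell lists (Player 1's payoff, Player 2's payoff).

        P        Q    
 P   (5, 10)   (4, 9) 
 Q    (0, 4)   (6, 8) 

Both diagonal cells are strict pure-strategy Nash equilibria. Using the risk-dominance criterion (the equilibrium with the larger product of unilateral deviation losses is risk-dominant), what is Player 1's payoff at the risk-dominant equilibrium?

6

At both P: Player 1 loses 5 − 0 = 5 by deviating; Player 2 loses 10 − 9 = 1. Product = 5·1 = 5.
At both Q: Player 1 loses 6 − 4 = 2 by deviating; Player 2 loses 8 − 4 = 4. Product = 2·4 = 8.
8 > 5, so both Q is risk-dominant. Player 1's payoff there is 6.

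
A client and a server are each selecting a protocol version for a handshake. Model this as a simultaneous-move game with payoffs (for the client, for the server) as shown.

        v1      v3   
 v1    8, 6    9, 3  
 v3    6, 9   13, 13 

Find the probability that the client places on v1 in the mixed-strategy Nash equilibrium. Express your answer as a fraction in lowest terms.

The client's mix p on v1 must make the server indifferent between v1 and v3.
The server's payoff from v1: 6p + 9(1−p). From v3: 3p + 13(1−p).
Set equal: 3p = 4(1−p) → p = 4/7.

4/7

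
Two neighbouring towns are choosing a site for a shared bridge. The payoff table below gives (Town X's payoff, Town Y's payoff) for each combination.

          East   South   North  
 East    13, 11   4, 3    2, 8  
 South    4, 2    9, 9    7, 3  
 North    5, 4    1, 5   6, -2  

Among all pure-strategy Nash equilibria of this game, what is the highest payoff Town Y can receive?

11

Both East is a pure NE (Town X: 13 ≥ 5; Town Y: 11 ≥ 8). Town Y gets 11.
Both South is a pure NE (Town X: 9 ≥ 4; Town Y: 9 ≥ 3). Town Y gets 9.
Every other cell has a profitable deviation for at least one player. Highest of {11, 9} is 11.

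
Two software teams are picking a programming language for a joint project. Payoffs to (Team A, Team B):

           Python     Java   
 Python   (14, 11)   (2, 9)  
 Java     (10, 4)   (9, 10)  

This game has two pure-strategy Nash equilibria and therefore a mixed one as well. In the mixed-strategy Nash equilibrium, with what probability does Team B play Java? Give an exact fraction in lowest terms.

4/11

Team B's mix q on Python must make Team A indifferent between Python and Java.
Team A's payoff from Python: 14q + 2(1−q). From Java: 10q + 9(1−q).
Set equal: 4q = 7(1−q) → q = 7/11.
Probability on Java is 1 − 7/11 = 4/11.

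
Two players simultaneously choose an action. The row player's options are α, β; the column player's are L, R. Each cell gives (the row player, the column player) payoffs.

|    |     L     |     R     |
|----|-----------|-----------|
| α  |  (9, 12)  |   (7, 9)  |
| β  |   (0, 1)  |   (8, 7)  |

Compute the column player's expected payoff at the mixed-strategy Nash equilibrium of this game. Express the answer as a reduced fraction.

25/3

The row player mixes with probability p on α, chosen so the column player is indifferent: 12p + 1(1−p) = 9p + 7(1−p) gives p = 2/3.
The column player's expected payoff is 12·2/3 + 1·1/3 = 25/3.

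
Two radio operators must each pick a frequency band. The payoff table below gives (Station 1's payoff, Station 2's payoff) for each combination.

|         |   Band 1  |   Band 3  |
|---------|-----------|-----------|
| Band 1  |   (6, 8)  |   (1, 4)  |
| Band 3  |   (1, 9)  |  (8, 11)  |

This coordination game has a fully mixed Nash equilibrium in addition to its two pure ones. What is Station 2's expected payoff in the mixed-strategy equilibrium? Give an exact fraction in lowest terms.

Station 1 mixes with probability p on Band 1, chosen so Station 2 is indifferent: 8p + 9(1−p) = 4p + 11(1−p) gives p = 1/3.
Station 2's expected payoff is 8·1/3 + 9·2/3 = 26/3.

26/3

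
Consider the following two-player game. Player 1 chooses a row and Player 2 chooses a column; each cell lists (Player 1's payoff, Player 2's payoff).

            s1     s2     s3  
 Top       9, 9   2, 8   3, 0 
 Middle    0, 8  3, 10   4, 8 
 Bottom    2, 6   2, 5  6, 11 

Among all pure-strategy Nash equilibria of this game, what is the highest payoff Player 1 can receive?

(Top, s1) is a pure NE (Player 1: 9 ≥ 2; Player 2: 9 ≥ 8). Player 1 gets 9.
(Middle, s2) is a pure NE (Player 1: 3 ≥ 2; Player 2: 10 ≥ 8). Player 1 gets 3.
(Bottom, s3) is a pure NE (Player 1: 6 ≥ 4; Player 2: 11 ≥ 6). Player 1 gets 6.
Every other cell has a profitable deviation for at least one player. Highest of {9, 3, 6} is 9.

9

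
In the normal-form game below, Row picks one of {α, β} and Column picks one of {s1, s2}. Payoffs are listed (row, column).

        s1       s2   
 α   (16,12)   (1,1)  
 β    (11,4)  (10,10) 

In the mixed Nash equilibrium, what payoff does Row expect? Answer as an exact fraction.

149/14

Column mixes with probability q on s1, chosen so Row is indifferent: 16q + 1(1−q) = 11q + 10(1−q) gives q = 9/14.
Row's expected payoff (from either row, since indifferent) is 16·9/14 + 1·5/14 = 149/14.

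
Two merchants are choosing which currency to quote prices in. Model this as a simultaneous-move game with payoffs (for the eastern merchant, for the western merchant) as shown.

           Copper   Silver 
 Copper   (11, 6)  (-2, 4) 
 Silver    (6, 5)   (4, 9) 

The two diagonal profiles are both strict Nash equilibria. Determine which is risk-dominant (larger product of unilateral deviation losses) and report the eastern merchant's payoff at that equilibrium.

4

At both Copper: the eastern merchant loses 11 − 6 = 5 by deviating; the western merchant loses 6 − 4 = 2. Product = 5·2 = 10.
At both Silver: the eastern merchant loses 4 − (-2) = 6 by deviating; the western merchant loses 9 − 5 = 4. Product = 6·4 = 24.
24 > 10, so both Silver is risk-dominant. The eastern merchant's payoff there is 4.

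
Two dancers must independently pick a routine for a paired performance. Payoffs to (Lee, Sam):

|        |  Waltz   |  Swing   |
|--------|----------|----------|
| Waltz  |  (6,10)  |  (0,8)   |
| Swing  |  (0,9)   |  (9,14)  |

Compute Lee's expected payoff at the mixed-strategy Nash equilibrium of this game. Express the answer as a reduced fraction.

18/5

Sam mixes with probability q on Waltz, chosen so Lee is indifferent: 6q + 0(1−q) = 0q + 9(1−q) gives q = 3/5.
Lee's expected payoff (from either row, since indifferent) is 6·3/5 + 0·2/5 = 18/5.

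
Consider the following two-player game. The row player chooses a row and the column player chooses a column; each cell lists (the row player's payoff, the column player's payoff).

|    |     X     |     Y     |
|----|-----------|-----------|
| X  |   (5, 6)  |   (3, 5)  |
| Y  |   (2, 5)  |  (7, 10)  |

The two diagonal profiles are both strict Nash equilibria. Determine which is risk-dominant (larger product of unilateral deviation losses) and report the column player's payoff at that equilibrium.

At both X: the row player loses 5 − 2 = 3 by deviating; the column player loses 6 − 5 = 1. Product = 3·1 = 3.
At both Y: the row player loses 7 − 3 = 4 by deviating; the column player loses 10 − 5 = 5. Product = 4·5 = 20.
20 > 3, so both Y is risk-dominant. The column player's payoff there is 10.

10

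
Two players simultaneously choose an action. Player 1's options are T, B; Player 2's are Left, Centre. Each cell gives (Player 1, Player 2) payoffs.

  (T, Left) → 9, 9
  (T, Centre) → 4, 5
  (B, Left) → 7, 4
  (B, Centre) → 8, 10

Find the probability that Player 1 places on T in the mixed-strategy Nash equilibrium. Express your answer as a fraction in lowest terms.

Player 1's mix p on T must make Player 2 indifferent between Left and Centre.
Player 2's payoff from Left: 9p + 4(1−p). From Centre: 5p + 10(1−p).
Set equal: 4p = 6(1−p) → p = 6/10 = 3/5.

3/5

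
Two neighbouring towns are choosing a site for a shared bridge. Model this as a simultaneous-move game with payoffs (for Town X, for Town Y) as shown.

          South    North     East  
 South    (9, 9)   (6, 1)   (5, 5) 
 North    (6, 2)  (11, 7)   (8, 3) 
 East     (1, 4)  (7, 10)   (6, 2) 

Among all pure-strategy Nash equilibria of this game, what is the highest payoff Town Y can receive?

Both South is a pure NE (Town X: 9 ≥ 6; Town Y: 9 ≥ 5). Town Y gets 9.
Both North is a pure NE (Town X: 11 ≥ 7; Town Y: 7 ≥ 3). Town Y gets 7.
Every other cell has a profitable deviation for at least one player. Highest of {9, 7} is 9.

9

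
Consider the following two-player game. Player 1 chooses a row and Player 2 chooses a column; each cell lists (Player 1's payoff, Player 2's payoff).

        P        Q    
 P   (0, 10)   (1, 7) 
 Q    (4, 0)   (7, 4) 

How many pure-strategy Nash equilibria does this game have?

Both Q: Player 1 gets 7 (best alternative 1); Player 2 gets 4 (best alternative 0). Neither deviates — NE.
Both P is not a NE: Player 1 would switch to Q (4 > 0).
No other cell survives both best-response checks, so there is 1 pure NE.

1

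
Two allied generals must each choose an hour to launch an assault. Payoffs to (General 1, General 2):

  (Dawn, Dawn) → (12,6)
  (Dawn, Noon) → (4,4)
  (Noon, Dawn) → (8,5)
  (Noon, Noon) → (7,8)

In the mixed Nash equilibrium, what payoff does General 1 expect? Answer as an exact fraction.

52/7

General 2 mixes with probability q on Dawn, chosen so General 1 is indifferent: 12q + 4(1−q) = 8q + 7(1−q) gives q = 3/7.
General 1's expected payoff (from either row, since indifferent) is 12·3/7 + 4·4/7 = 52/7.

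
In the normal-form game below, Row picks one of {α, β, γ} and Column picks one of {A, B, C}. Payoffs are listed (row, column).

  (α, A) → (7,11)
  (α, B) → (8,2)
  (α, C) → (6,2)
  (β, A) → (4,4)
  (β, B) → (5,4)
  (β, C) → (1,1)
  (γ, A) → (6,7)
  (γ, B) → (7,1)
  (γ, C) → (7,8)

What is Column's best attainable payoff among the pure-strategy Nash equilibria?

11

(α, A) is a pure NE (Row: 7 ≥ 6; Column: 11 ≥ 2). Column gets 11.
(γ, C) is a pure NE (Row: 7 ≥ 6; Column: 8 ≥ 7). Column gets 8.
Every other cell has a profitable deviation for at least one player. Highest of {11, 8} is 11.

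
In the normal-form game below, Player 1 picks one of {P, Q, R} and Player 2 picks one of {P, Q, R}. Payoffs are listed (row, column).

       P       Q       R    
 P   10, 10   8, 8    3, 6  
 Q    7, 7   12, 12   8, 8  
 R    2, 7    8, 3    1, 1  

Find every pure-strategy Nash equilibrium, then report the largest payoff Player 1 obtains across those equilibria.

12

Both P is a pure NE (Player 1: 10 ≥ 7; Player 2: 10 ≥ 8). Player 1 gets 10.
Both Q is a pure NE (Player 1: 12 ≥ 8; Player 2: 12 ≥ 8). Player 1 gets 12.
Every other cell has a profitable deviation for at least one player. Highest of {10, 12} is 12.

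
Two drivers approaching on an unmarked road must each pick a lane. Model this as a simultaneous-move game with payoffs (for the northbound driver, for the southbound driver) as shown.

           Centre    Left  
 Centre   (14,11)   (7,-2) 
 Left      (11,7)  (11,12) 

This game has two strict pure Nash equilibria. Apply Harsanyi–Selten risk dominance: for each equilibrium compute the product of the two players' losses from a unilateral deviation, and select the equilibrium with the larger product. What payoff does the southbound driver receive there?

11

At both Centre: the northbound driver loses 14 − 11 = 3 by deviating; the southbound driver loses 11 − (-2) = 13. Product = 3·13 = 39.
At both Left: the northbound driver loses 11 − 7 = 4 by deviating; the southbound driver loses 12 − 7 = 5. Product = 4·5 = 20.
39 > 20, so both Centre is risk-dominant. The southbound driver's payoff there is 11.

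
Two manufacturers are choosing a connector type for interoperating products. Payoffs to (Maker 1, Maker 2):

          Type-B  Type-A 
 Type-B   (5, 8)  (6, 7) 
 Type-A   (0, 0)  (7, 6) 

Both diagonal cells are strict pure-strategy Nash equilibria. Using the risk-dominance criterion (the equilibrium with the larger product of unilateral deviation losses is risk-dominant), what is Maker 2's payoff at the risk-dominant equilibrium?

At both Type-B: Maker 1 loses 5 − 0 = 5 by deviating; Maker 2 loses 8 − 7 = 1. Product = 5·1 = 5.
At both Type-A: Maker 1 loses 7 − 6 = 1 by deviating; Maker 2 loses 6 − 0 = 6. Product = 1·6 = 6.
6 > 5, so both Type-A is risk-dominant. Maker 2's payoff there is 6.

6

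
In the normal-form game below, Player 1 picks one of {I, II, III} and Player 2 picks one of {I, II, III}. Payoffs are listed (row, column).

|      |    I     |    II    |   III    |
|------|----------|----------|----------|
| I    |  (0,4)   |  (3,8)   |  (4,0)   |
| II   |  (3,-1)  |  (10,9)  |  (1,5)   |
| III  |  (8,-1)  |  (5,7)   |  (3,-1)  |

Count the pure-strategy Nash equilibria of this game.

1

Both II: Player 1 gets 10 (best alternative 5); Player 2 gets 9 (best alternative 5). Neither deviates — NE.
Both III is not a NE: Player 1 would switch to I (4 > 3).
No other cell survives both best-response checks, so there is 1 pure NE.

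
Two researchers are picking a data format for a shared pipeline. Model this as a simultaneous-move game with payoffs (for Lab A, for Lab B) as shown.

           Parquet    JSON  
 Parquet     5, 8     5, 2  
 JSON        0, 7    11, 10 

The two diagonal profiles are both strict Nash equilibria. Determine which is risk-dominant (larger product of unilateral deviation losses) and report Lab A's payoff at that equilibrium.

5

At both Parquet: Lab A loses 5 − 0 = 5 by deviating; Lab B loses 8 − 2 = 6. Product = 5·6 = 30.
At both JSON: Lab A loses 11 − 5 = 6 by deviating; Lab B loses 10 − 7 = 3. Product = 6·3 = 18.
30 > 18, so both Parquet is risk-dominant. Lab A's payoff there is 5.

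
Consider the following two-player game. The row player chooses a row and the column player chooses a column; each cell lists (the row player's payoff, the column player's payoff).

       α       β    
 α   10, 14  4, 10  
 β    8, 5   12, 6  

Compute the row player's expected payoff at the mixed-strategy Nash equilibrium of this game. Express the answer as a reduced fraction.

44/5

The column player mixes with probability q on α, chosen so the row player is indifferent: 10q + 4(1−q) = 8q + 12(1−q) gives q = 4/5.
The row player's expected payoff (from either row, since indifferent) is 10·4/5 + 4·1/5 = 44/5.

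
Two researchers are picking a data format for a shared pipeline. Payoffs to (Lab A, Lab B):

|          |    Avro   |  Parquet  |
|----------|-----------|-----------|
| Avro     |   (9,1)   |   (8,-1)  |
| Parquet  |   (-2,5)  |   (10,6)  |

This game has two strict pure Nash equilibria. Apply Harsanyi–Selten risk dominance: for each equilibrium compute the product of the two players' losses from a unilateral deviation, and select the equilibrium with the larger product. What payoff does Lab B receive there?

At both Avro: Lab A loses 9 − (-2) = 11 by deviating; Lab B loses 1 − (-1) = 2. Product = 11·2 = 22.
At both Parquet: Lab A loses 10 − 8 = 2 by deviating; Lab B loses 6 − 5 = 1. Product = 2·1 = 2.
22 > 2, so both Avro is risk-dominant. Lab B's payoff there is 1.

1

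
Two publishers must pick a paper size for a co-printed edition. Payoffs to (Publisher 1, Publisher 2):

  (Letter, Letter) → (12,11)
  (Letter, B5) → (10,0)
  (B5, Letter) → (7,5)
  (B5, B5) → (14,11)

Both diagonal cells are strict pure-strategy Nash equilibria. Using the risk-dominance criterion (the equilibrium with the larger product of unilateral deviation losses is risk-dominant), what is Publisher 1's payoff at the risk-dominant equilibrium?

12

At both Letter: Publisher 1 loses 12 − 7 = 5 by deviating; Publisher 2 loses 11 − 0 = 11. Product = 5·11 = 55.
At both B5: Publisher 1 loses 14 − 10 = 4 by deviating; Publisher 2 loses 11 − 5 = 6. Product = 4·6 = 24.
55 > 24, so both Letter is risk-dominant. Publisher 1's payoff there is 12.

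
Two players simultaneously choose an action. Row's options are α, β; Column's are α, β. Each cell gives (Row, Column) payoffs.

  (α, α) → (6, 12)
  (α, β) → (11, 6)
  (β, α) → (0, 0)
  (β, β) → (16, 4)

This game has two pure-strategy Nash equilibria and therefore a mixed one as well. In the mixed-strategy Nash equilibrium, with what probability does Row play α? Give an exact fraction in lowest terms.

Row's mix p on α must make Column indifferent between α and β.
Column's payoff from α: 12p + 0(1−p). From β: 6p + 4(1−p).
Set equal: 6p = 4(1−p) → p = 4/10 = 2/5.

2/5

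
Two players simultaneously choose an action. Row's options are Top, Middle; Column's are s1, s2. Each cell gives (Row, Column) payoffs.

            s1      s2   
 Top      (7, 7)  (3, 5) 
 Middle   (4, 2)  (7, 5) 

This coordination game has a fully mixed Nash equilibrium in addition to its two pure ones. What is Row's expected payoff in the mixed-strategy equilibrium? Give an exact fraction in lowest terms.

37/7

Column mixes with probability q on s1, chosen so Row is indifferent: 7q + 3(1−q) = 4q + 7(1−q) gives q = 4/7.
Row's expected payoff (from either row, since indifferent) is 7·4/7 + 3·3/7 = 37/7.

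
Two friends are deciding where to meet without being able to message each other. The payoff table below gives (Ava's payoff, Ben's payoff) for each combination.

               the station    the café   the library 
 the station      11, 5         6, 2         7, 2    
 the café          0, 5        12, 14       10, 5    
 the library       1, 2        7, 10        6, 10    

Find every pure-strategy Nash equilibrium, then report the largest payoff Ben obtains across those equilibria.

14

Both the station is a pure NE (Ava: 11 ≥ 1; Ben: 5 ≥ 2). Ben gets 5.
Both the café is a pure NE (Ava: 12 ≥ 7; Ben: 14 ≥ 5). Ben gets 14.
Every other cell has a profitable deviation for at least one player. Highest of {5, 14} is 14.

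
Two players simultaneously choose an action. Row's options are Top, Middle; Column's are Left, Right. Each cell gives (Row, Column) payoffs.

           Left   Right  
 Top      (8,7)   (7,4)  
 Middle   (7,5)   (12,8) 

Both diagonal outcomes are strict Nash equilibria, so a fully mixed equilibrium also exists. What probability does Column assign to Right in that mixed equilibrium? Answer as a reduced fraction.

Column's mix q on Left must make Row indifferent between Top and Middle.
Row's payoff from Top: 8q + 7(1−q). From Middle: 7q + 12(1−q).
Set equal: 1q = 5(1−q) → q = 5/6.
Probability on Right is 1 − 5/6 = 1/6.

1/6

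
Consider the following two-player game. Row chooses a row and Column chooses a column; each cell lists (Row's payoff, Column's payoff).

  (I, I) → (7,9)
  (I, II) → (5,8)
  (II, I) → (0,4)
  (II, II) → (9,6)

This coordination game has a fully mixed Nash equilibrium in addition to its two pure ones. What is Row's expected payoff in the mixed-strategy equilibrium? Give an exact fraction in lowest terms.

63/11

Column mixes with probability q on I, chosen so Row is indifferent: 7q + 5(1−q) = 0q + 9(1−q) gives q = 4/11.
Row's expected payoff (from either row, since indifferent) is 7·4/11 + 5·7/11 = 63/11.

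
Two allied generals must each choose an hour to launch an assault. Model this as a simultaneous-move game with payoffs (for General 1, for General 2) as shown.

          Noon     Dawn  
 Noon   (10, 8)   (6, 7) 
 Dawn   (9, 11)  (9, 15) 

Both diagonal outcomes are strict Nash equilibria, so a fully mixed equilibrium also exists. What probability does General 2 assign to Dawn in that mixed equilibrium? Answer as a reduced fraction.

1/4

General 2's mix q on Noon must make General 1 indifferent between Noon and Dawn.
General 1's payoff from Noon: 10q + 6(1−q). From Dawn: 9q + 9(1−q).
Set equal: 1q = 3(1−q) → q = 3/4.
Probability on Dawn is 1 − 3/4 = 1/4.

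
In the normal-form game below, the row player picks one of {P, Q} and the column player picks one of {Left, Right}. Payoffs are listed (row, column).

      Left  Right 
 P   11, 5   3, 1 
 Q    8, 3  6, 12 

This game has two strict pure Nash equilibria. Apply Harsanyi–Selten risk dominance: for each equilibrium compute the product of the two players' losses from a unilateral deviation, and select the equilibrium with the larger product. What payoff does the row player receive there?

6

At (P, Left): the row player loses 11 − 8 = 3 by deviating; the column player loses 5 − 1 = 4. Product = 3·4 = 12.
At (Q, Right): the row player loses 6 − 3 = 3 by deviating; the column player loses 12 − 3 = 9. Product = 3·9 = 27.
27 > 12, so (Q, Right) is risk-dominant. The row player's payoff there is 6.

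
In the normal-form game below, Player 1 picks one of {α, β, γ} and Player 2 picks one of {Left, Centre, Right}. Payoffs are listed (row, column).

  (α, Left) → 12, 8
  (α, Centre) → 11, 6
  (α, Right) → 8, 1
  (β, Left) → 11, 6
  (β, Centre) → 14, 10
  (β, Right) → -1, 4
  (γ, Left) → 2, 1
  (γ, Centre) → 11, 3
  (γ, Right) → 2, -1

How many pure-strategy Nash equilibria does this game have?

(α, Left): Player 1 gets 12 (best alternative 11); Player 2 gets 8 (best alternative 6). Neither deviates — NE.
(β, Centre): Player 1 gets 14 (best alternative 11); Player 2 gets 10 (best alternative 6). Neither deviates — NE.
(γ, Right) is not a NE: Player 1 would switch to α (8 > 2).
No other cell survives both best-response checks, so there are 2 pure NE.

2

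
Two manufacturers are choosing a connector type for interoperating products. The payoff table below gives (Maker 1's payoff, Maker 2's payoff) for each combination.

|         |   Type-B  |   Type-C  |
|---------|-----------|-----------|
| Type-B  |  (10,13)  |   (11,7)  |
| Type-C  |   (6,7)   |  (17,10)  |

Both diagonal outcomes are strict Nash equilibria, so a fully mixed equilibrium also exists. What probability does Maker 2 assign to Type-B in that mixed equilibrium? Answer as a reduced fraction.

3/5

Maker 2's mix q on Type-B must make Maker 1 indifferent between Type-B and Type-C.
Maker 1's payoff from Type-B: 10q + 11(1−q). From Type-C: 6q + 17(1−q).
Set equal: 4q = 6(1−q) → q = 6/10 = 3/5.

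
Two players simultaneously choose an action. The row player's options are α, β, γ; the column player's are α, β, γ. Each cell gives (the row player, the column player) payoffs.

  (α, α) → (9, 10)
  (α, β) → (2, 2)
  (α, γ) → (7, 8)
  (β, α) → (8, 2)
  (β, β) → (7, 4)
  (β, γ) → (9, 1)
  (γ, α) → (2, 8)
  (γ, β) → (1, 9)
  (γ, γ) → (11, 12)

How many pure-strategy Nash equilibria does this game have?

Both α: the row player gets 9 (best alternative 8); the column player gets 10 (best alternative 8). Neither deviates — NE.
Both β: the row player gets 7 (best alternative 2); the column player gets 4 (best alternative 2). Neither deviates — NE.
Both γ: the row player gets 11 (best alternative 9); the column player gets 12 (best alternative 9). Neither deviates — NE.
(β, γ) is not a NE: the row player would switch to γ (11 > 9).
No other cell survives both best-response checks, so there are 3 pure NE.

3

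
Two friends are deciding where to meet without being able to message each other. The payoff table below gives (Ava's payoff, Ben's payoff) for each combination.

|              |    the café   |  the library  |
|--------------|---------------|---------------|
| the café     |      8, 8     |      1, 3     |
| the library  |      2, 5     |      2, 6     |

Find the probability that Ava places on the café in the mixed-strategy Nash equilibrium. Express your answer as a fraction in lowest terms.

Ava's mix p on the café must make Ben indifferent between the café and the library.
Ben's payoff from the café: 8p + 5(1−p). From the library: 3p + 6(1−p).
Set equal: 5p = 1(1−p) → p = 1/6.

1/6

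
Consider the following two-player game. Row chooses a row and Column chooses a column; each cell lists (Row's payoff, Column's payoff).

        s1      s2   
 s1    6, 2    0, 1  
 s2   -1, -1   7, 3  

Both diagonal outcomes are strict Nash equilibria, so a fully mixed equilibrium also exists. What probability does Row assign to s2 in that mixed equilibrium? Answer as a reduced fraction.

1/5

Row's mix p on s1 must make Column indifferent between s1 and s2.
Column's payoff from s1: 2p + (-1)(1−p). From s2: 1p + 3(1−p).
Set equal: 1p = 4(1−p) → p = 4/5.
Probability on s2 is 1 − 4/5 = 1/5.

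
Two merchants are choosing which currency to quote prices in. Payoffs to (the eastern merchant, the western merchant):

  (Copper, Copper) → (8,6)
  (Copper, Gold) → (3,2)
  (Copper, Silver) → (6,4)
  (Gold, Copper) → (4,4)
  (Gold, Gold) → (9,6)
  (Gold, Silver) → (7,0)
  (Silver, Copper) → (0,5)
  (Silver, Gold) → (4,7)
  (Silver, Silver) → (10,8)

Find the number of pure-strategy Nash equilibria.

3

Both Copper: the eastern merchant gets 8 (best alternative 4); the western merchant gets 6 (best alternative 4). Neither deviates — NE.
Both Gold: the eastern merchant gets 9 (best alternative 4); the western merchant gets 6 (best alternative 4). Neither deviates — NE.
Both Silver: the eastern merchant gets 10 (best alternative 7); the western merchant gets 8 (best alternative 7). Neither deviates — NE.
(Copper, Silver) is not a NE: the eastern merchant would switch to Silver (10 > 6).
No other cell survives both best-response checks, so there are 3 pure NE.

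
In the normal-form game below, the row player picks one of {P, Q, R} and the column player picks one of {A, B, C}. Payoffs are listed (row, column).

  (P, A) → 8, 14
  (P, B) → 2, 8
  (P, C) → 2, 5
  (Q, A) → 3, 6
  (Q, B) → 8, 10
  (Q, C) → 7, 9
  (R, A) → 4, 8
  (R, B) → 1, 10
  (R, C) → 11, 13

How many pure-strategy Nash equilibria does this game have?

3

(P, A): the row player gets 8 (best alternative 4); the column player gets 14 (best alternative 8). Neither deviates — NE.
(Q, B): the row player gets 8 (best alternative 2); the column player gets 10 (best alternative 9). Neither deviates — NE.
(R, C): the row player gets 11 (best alternative 7); the column player gets 13 (best alternative 10). Neither deviates — NE.
(R, A) is not a NE: the row player would switch to P (8 > 4).
No other cell survives both best-response checks, so there are 3 pure NE.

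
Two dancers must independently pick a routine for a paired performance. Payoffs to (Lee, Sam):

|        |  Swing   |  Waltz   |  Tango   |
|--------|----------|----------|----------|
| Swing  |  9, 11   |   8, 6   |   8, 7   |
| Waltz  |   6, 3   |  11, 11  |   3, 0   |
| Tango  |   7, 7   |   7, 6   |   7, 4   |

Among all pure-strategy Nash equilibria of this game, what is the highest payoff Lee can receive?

Both Swing is a pure NE (Lee: 9 ≥ 7; Sam: 11 ≥ 7). Lee gets 9.
Both Waltz is a pure NE (Lee: 11 ≥ 8; Sam: 11 ≥ 3). Lee gets 11.
Every other cell has a profitable deviation for at least one player. Highest of {9, 11} is 11.

11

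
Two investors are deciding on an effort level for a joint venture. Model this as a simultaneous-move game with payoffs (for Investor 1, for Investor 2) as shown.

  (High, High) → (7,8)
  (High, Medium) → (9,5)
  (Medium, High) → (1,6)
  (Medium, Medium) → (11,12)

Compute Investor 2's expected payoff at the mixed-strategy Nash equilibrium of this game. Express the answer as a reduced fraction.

22/3

Investor 1 mixes with probability p on High, chosen so Investor 2 is indifferent: 8p + 6(1−p) = 5p + 12(1−p) gives p = 2/3.
Investor 2's expected payoff is 8·2/3 + 6·1/3 = 22/3.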